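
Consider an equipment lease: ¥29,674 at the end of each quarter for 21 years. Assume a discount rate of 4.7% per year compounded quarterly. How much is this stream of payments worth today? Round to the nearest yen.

This is an ordinary annuity: 84 payments of ¥29,674 at the end of each quarter.
Periodic rate r = 0.047/4 per quarter; n is counted in quarters.
PV = PMT × [(1 − (1+r)^−n)/r] = 29,674 × [1 − (1+r)^−84] / r = ¥1,578,799

¥1,578,799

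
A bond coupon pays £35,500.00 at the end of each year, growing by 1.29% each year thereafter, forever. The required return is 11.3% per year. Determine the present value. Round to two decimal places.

Periodic rate r = 0.113 per year.
Growing perpetuity (Gordon): PV = PMT₁ / (r − g) = 35,500 / (r − 0.0129) = £354,645.35.

£354,645.35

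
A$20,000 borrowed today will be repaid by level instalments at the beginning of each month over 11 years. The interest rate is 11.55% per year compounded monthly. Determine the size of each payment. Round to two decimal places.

A$265.70

Level annuity due; solve PV = PMT × [(1 − (1+r)^−n)/r] × (1+r) for PMT.
Periodic rate r = 0.1155/12 per month; n is counted in months.
With n = 132: PMT = 20,000 / ([(1 − (1+r)^−n)/r] × (1+r)) = A$265.70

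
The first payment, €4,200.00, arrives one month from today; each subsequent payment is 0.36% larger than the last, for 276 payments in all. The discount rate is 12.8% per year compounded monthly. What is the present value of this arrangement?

€508,639.24

Periodic rate r = 0.128/12 per month; n is counted in months.
Growing ordinary annuity: PV = PMT₁ × [1 − ((1+g)/(1+r))^n] / (r − g) = 4,200 × [1 − ((1+0.0036)/(1+r))^276] / (r − 0.0036) = €508,639.24.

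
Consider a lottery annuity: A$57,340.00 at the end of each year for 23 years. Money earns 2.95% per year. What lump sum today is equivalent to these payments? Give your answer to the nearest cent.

A$947,797.01

This is an ordinary annuity: 23 payments of A$57,340.00 at the end of each year.
Periodic rate r = 0.0295 per year.
PV = PMT × [(1 − (1+r)^−n)/r] = 57,340 × [1 − (1+r)^−23] / r = A$947,797.01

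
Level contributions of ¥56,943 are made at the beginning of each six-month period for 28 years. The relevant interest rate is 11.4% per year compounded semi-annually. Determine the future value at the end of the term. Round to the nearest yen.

¥22,485,862

This is an annuity due: 56 deposits of ¥56,943 at the beginning of each six-month period.
Periodic rate r = 0.114/2 per half-year; n is counted in half-years.
FV = PMT × [((1+r)^n − 1)/r] × (1+r) = 56,943 × [(1+r)^56 − 1] / r × (1+r) = ¥22,485,862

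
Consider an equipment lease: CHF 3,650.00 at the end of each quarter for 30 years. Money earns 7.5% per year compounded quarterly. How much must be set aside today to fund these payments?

This is an ordinary annuity: 120 payments of CHF 3,650.00 at the end of each quarter.
Periodic rate r = 0.075/4 per quarter; n is counted in quarters.
PV = PMT × [(1 − (1+r)^−n)/r] = 3,650 × [1 − (1+r)^−120] / r = CHF 173,717.01

CHF 173,717.01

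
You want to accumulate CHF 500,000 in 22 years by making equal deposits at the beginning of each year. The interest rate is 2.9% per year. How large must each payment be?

CHF 16,093.52

Level annuity due; solve FV = PMT × [((1+r)^n − 1)/r] × (1+r) for PMT.
Periodic rate r = 0.029 per year.
With n = 22: PMT = 500,000 / ([((1+r)^n − 1)/r] × (1+r)) = CHF 16,093.52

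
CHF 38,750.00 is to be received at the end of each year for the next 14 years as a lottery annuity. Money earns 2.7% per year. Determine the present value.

CHF 446,810.23

This is an ordinary annuity: 14 payments of CHF 38,750.00 at the end of each year.
Periodic rate r = 0.027 per year.
PV = PMT × [(1 − (1+r)^−n)/r] = 38,750 × [1 − (1+r)^−14] / r = CHF 446,810.23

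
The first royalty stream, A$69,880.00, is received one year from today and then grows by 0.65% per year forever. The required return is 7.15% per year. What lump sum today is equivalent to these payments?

A$1,075,076.92

Periodic rate r = 0.0715 per year.
Growing perpetuity (Gordon): PV = PMT₁ / (r − g) = 69,880 / (r − 0.0065) = A$1,075,076.92.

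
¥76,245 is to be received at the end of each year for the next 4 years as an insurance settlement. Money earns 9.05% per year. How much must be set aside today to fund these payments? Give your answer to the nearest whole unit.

¥246,742

This is an ordinary annuity: 4 payments of ¥76,245 at the end of each year.
Periodic rate r = 0.0905 per year.
PV = PMT × [(1 − (1+r)^−n)/r] = 76,245 × [1 − (1+r)^−4] / r = ¥246,742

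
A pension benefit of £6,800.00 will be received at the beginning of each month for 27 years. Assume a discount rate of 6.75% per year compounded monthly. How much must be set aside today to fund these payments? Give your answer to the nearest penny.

£1,018,201.88

This is an annuity due: 324 payments of £6,800.00 at the beginning of each month.
Periodic rate r = 0.0675/12 per month; n is counted in months.
PV = PMT × [(1 − (1+r)^−n)/r] × (1+r) = 6,800 × [1 − (1+r)^−324] / r × (1+r) = £1,018,201.88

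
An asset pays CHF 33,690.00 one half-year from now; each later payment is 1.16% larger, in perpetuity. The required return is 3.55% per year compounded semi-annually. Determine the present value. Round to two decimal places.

Periodic rate r = 0.0355/2 per half-year.
Growing perpetuity (Gordon): PV = PMT₁ / (r − g) = 33,690 / (r − 0.0116) = CHF 5,478,048.78.

CHF 5,478,048.78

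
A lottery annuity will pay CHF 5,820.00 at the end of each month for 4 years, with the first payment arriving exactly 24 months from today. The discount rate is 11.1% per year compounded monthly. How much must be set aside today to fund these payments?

Ordinary annuity of 48 payments, first payment at period 24.
Periodic rate r = 0.111/12 per month; n is counted in months.
The ordinary-annuity PV formula values the stream one period before the first payment (period 23); discount that back 23 periods:
PV₀ = 5,820 × [1 − (1+r)^−48] / r × (1+r)^−23 = CHF 181,865.58

CHF 181,865.58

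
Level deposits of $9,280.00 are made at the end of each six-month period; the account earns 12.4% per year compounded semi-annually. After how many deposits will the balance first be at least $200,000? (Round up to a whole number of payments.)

15 payments

Periodic rate r = 0.124/2 per half-year; n is counted in half-years.
Ordinary annuity FV: 200,000 = 9,280 × [((1+r)^n − 1)/r].
(1+r)^n = 1 + 200,000 × r / 9,280, so n = ln(1 + 200,000·r/9,280) / ln(1+r) = 14.11.
Round up to a whole number of payments: n = 15.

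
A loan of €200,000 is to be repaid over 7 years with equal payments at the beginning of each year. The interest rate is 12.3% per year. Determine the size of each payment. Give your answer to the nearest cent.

€39,395.59

Level annuity due; solve PV = PMT × [(1 − (1+r)^−n)/r] × (1+r) for PMT.
Periodic rate r = 0.123 per year.
With n = 7: PMT = 200,000 / ([(1 − (1+r)^−n)/r] × (1+r)) = €39,395.59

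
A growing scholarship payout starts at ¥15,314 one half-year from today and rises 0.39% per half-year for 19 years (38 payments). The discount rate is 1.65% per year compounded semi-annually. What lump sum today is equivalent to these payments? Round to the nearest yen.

¥533,400

Periodic rate r = 0.0165/2 per half-year; n is counted in half-years.
Growing ordinary annuity: PV = PMT₁ × [1 − ((1+g)/(1+r))^n] / (r − g) = 15,314 × [1 − ((1+0.0039)/(1+r))^38] / (r − 0.0039) = ¥533,400.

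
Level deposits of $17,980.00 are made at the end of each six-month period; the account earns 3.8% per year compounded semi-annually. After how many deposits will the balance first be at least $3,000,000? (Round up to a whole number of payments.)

76 payments

Periodic rate r = 0.038/2 per half-year; n is counted in half-years.
Ordinary annuity FV: 3,000,000 = 17,980 × [((1+r)^n − 1)/r].
(1+r)^n = 1 + 3,000,000 × r / 17,980, so n = ln(1 + 3,000,000·r/17,980) / ln(1+r) = 75.87.
Round up to a whole number of payments: n = 76.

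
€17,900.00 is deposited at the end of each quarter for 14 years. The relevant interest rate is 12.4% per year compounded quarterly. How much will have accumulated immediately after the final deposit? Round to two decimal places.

This is an ordinary annuity: 56 deposits of €17,900.00 at the end of each quarter.
Periodic rate r = 0.124/4 per quarter; n is counted in quarters.
FV = PMT × [((1+r)^n − 1)/r] = 17,900 × [(1+r)^56 − 1] / r = €2,613,946.49

€2,613,946.49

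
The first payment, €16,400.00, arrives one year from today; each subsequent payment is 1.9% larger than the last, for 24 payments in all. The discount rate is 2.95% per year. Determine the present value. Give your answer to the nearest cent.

€340,660.48

Periodic rate r = 0.0295 per year.
Growing ordinary annuity: PV = PMT₁ × [1 − ((1+g)/(1+r))^n] / (r − g) = 16,400 × [1 − ((1+0.019)/(1+r))^24] / (r − 0.019) = €340,660.48.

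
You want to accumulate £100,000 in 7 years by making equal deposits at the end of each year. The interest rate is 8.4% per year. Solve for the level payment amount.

£11,070.79

Level ordinary annuity; solve FV = PMT × [((1+r)^n − 1)/r] for PMT.
Periodic rate r = 0.084 per year.
With n = 7: PMT = 100,000 / ([((1+r)^n − 1)/r]) = £11,070.79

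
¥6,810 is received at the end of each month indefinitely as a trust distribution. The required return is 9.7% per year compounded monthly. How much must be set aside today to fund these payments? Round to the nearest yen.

Periodic rate r = 0.097/12 per month.
Level perpetuity: PV = PMT / r = 6,810 / (0.097/12) = ¥842,474.

¥842,474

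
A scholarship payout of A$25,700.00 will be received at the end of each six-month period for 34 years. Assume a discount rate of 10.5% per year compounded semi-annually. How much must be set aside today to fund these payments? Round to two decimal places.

This is an ordinary annuity: 68 payments of A$25,700.00 at the end of each six-month period.
Periodic rate r = 0.105/2 per half-year; n is counted in half-years.
PV = PMT × [(1 − (1+r)^−n)/r] = 25,700 × [1 − (1+r)^−68] / r = A$474,434.45

A$474,434.45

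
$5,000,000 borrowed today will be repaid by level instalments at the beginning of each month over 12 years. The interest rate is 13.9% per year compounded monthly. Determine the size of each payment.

$70,721.80

Level annuity due; solve PV = PMT × [(1 − (1+r)^−n)/r] × (1+r) for PMT.
Periodic rate r = 0.139/12 per month; n is counted in months.
With n = 144: PMT = 5,000,000 / ([(1 − (1+r)^−n)/r] × (1+r)) = $70,721.80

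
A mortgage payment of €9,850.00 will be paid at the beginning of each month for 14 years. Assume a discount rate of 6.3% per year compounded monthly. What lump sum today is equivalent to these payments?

€1,103,502.77

This is an annuity due: 168 payments of €9,850.00 at the beginning of each month.
Periodic rate r = 0.063/12 per month; n is counted in months.
PV = PMT × [(1 − (1+r)^−n)/r] × (1+r) = 9,850 × [1 − (1+r)^−168] / r × (1+r) = €1,103,502.77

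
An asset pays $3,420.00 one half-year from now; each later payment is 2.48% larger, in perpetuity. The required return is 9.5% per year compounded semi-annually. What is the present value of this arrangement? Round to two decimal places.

$150,660.79

Periodic rate r = 0.095/2 per half-year.
Growing perpetuity (Gordon): PV = PMT₁ / (r − g) = 3,420 / (r − 0.0248) = $150,660.79.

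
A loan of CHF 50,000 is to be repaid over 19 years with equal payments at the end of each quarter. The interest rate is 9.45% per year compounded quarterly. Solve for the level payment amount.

CHF 1,422.42

Level ordinary annuity; solve PV = PMT × [(1 − (1+r)^−n)/r] for PMT.
Periodic rate r = 0.0945/4 per quarter; n is counted in quarters.
With n = 76: PMT = 50,000 / ([(1 − (1+r)^−n)/r]) = CHF 1,422.42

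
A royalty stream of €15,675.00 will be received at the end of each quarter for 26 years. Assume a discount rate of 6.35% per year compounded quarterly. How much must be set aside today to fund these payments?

€795,488.11

This is an ordinary annuity: 104 payments of €15,675.00 at the end of each quarter.
Periodic rate r = 0.0635/4 per quarter; n is counted in quarters.
PV = PMT × [(1 − (1+r)^−n)/r] = 15,675 × [1 − (1+r)^−104] / r = €795,488.11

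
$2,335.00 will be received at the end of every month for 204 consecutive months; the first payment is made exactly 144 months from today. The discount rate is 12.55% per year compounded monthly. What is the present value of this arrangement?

$44,391.73

Ordinary annuity of 204 payments, first payment at period 144.
Periodic rate r = 0.1255/12 per month; n is counted in months.
The ordinary-annuity PV formula values the stream one period before the first payment (period 143); discount that back 143 periods:
PV₀ = 2,335 × [1 − (1+r)^−204] / r × (1+r)^−143 = $44,391.73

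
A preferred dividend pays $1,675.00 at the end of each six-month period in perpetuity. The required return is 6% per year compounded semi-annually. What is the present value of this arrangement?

$55,833.33

Periodic rate r = 0.06/2 per half-year.
Level perpetuity: PV = PMT / r = 1,675 / (0.06/2) = $55,833.33.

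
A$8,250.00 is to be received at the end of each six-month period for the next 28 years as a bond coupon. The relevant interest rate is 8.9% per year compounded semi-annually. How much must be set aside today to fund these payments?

A$169,204.22

This is an ordinary annuity: 56 payments of A$8,250.00 at the end of each six-month period.
Periodic rate r = 0.089/2 per half-year; n is counted in half-years.
PV = PMT × [(1 − (1+r)^−n)/r] = 8,250 × [1 − (1+r)^−56] / r = A$169,204.22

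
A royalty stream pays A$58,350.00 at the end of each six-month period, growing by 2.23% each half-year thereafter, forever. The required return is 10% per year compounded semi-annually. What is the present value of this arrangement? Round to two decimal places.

Periodic rate r = 0.1/2 per half-year.
Growing perpetuity (Gordon): PV = PMT₁ / (r − g) = 58,350 / (r − 0.0223) = A$2,106,498.19.

A$2,106,498.19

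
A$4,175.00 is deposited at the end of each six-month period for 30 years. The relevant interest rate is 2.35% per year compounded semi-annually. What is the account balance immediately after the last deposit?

A$360,843.06

This is an ordinary annuity: 60 deposits of A$4,175.00 at the end of each six-month period.
Periodic rate r = 0.0235/2 per half-year; n is counted in half-years.
FV = PMT × [((1+r)^n − 1)/r] = 4,175 × [(1+r)^60 − 1] / r = A$360,843.06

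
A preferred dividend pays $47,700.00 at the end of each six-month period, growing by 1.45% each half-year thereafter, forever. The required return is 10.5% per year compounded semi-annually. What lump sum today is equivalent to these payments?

Periodic rate r = 0.105/2 per half-year.
Growing perpetuity (Gordon): PV = PMT₁ / (r − g) = 47,700 / (r − 0.0145) = $1,255,263.16.

$1,255,263.16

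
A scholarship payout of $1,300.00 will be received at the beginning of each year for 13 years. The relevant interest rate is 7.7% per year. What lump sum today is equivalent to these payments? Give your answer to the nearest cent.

$11,251.03

This is an annuity due: 13 payments of $1,300.00 at the beginning of each year.
Periodic rate r = 0.077 per year.
PV = PMT × [(1 − (1+r)^−n)/r] × (1+r) = 1,300 × [1 − (1+r)^−13] / r × (1+r) = $11,251.03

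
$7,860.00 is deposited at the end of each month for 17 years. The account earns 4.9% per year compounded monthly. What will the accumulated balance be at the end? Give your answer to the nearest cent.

This is an ordinary annuity: 204 deposits of $7,860.00 at the end of each month.
Periodic rate r = 0.049/12 per month; n is counted in months.
FV = PMT × [((1+r)^n − 1)/r] = 7,860 × [(1+r)^204 − 1] / r = $2,495,266.33

$2,495,266.33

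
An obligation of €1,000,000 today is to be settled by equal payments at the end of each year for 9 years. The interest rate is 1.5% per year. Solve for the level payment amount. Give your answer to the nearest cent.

Level ordinary annuity; solve PV = PMT × [(1 − (1+r)^−n)/r] for PMT.
Periodic rate r = 0.015 per year.
With n = 9: PMT = 1,000,000 / ([(1 − (1+r)^−n)/r]) = €119,609.82

€119,609.82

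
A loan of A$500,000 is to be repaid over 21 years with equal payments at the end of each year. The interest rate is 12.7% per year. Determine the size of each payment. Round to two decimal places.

A$69,112.47

Level ordinary annuity; solve PV = PMT × [(1 − (1+r)^−n)/r] for PMT.
Periodic rate r = 0.127 per year.
With n = 21: PMT = 500,000 / ([(1 − (1+r)^−n)/r]) = A$69,112.47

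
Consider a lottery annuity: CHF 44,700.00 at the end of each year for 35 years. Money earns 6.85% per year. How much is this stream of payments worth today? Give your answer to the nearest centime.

CHF 588,358.66

This is an ordinary annuity: 35 payments of CHF 44,700.00 at the end of each year.
Periodic rate r = 0.0685 per year.
PV = PMT × [(1 − (1+r)^−n)/r] = 44,700 × [1 − (1+r)^−35] / r = CHF 588,358.66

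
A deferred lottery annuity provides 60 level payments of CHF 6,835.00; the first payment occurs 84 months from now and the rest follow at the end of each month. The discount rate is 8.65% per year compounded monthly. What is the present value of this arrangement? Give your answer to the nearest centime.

CHF 182,895.32

Ordinary annuity of 60 payments, first payment at period 84.
Periodic rate r = 0.0865/12 per month; n is counted in months.
The ordinary-annuity PV formula values the stream one period before the first payment (period 83); discount that back 83 periods:
PV₀ = 6,835 × [1 − (1+r)^−60] / r × (1+r)^−83 = CHF 182,895.32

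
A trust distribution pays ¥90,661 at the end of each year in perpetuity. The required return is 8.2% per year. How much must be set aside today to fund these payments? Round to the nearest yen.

Periodic rate r = 0.082 per year.
Level perpetuity: PV = PMT / r = 90,661 / (0.082) = ¥1,105,622.

¥1,105,622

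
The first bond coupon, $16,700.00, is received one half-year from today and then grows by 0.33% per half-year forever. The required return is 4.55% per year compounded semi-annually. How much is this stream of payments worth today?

Periodic rate r = 0.0455/2 per half-year.
Growing perpetuity (Gordon): PV = PMT₁ / (r − g) = 16,700 / (r − 0.0033) = $858,611.83.

$858,611.83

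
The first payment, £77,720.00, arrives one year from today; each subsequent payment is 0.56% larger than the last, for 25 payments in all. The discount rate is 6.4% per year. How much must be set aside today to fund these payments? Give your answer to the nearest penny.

£1,006,324.79

Periodic rate r = 0.064 per year.
Growing ordinary annuity: PV = PMT₁ × [1 − ((1+g)/(1+r))^n] / (r − g) = 77,720 × [1 − ((1+0.0056)/(1+r))^25] / (r − 0.0056) = £1,006,324.79.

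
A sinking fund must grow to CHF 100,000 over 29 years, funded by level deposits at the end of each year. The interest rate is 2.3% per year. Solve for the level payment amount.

CHF 2,463.27

Level ordinary annuity; solve FV = PMT × [((1+r)^n − 1)/r] for PMT.
Periodic rate r = 0.023 per year.
With n = 29: PMT = 100,000 / ([((1+r)^n − 1)/r]) = CHF 2,463.27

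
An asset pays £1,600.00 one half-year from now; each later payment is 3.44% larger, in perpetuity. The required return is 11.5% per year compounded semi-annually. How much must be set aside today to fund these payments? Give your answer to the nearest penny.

£69,264.07

Periodic rate r = 0.115/2 per half-year.
Growing perpetuity (Gordon): PV = PMT₁ / (r − g) = 1,600 / (r − 0.0344) = £69,264.07.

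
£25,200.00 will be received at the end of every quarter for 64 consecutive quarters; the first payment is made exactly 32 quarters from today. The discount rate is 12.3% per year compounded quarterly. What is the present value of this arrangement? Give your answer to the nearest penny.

Ordinary annuity of 64 payments, first payment at period 32.
Periodic rate r = 0.123/4 per quarter; n is counted in quarters.
The ordinary-annuity PV formula values the stream one period before the first payment (period 31); discount that back 31 periods:
PV₀ = 25,200 × [1 − (1+r)^−64] / r × (1+r)^−31 = £274,350.16

£274,350.16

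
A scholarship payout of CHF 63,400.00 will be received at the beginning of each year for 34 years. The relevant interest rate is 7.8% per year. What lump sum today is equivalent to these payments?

CHF 808,053.30

This is an annuity due: 34 payments of CHF 63,400.00 at the beginning of each year.
Periodic rate r = 0.078 per year.
PV = PMT × [(1 − (1+r)^−n)/r] × (1+r) = 63,400 × [1 − (1+r)^−34] / r × (1+r) = CHF 808,053.30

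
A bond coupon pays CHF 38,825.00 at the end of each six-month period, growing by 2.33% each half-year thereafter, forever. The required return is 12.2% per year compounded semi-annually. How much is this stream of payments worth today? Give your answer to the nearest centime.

CHF 1,029,840.85

Periodic rate r = 0.122/2 per half-year.
Growing perpetuity (Gordon): PV = PMT₁ / (r − g) = 38,825 / (r − 0.0233) = CHF 1,029,840.85.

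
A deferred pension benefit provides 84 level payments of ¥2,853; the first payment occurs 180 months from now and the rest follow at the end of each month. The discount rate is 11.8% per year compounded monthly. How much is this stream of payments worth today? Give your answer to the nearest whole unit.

¥28,212

Ordinary annuity of 84 payments, first payment at period 180.
Periodic rate r = 0.118/12 per month; n is counted in months.
The ordinary-annuity PV formula values the stream one period before the first payment (period 179); discount that back 179 periods:
PV₀ = 2,853 × [1 − (1+r)^−84] / r × (1+r)^−179 = ¥28,212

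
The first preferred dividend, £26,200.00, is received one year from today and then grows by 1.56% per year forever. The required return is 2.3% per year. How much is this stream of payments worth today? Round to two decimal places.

Periodic rate r = 0.023 per year.
Growing perpetuity (Gordon): PV = PMT₁ / (r − g) = 26,200 / (r − 0.0156) = £3,540,540.54.

£3,540,540.54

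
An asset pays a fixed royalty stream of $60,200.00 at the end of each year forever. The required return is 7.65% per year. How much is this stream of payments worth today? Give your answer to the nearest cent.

Periodic rate r = 0.0765 per year.
Level perpetuity: PV = PMT / r = 60,200 / (0.0765) = $786,928.10.

$786,928.10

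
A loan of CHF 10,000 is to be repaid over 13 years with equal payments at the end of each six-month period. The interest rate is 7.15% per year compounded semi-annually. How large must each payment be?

CHF 597.04

Level ordinary annuity; solve PV = PMT × [(1 − (1+r)^−n)/r] for PMT.
Periodic rate r = 0.0715/2 per half-year; n is counted in half-years.
With n = 26: PMT = 10,000 / ([(1 − (1+r)^−n)/r]) = CHF 597.04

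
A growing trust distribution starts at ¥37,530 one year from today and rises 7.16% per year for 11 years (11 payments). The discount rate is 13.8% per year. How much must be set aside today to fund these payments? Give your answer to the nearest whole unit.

Periodic rate r = 0.138 per year.
Growing ordinary annuity: PV = PMT₁ × [1 − ((1+g)/(1+r))^n] / (r − g) = 37,530 × [1 − ((1+0.0716)/(1+r))^11] / (r − 0.0716) = ¥273,465.

¥273,465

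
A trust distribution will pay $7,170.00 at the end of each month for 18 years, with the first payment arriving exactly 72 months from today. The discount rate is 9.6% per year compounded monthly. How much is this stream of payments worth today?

Ordinary annuity of 216 payments, first payment at period 72.
Periodic rate r = 0.096/12 per month; n is counted in months.
The ordinary-annuity PV formula values the stream one period before the first payment (period 71); discount that back 71 periods:
PV₀ = 7,170 × [1 − (1+r)^−216] / r × (1+r)^−71 = $417,970.87

$417,970.87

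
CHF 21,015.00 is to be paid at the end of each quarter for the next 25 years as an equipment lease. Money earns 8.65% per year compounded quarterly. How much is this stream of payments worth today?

This is an ordinary annuity: 100 payments of CHF 21,015.00 at the end of each quarter.
Periodic rate r = 0.0865/4 per quarter; n is counted in quarters.
PV = PMT × [(1 − (1+r)^−n)/r] = 21,015 × [1 − (1+r)^−100] / r = CHF 857,392.95

CHF 857,392.95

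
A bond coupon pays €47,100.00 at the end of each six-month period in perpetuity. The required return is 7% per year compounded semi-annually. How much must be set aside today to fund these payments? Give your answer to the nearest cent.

€1,345,714.29

Periodic rate r = 0.07/2 per half-year.
Level perpetuity: PV = PMT / r = 47,100 / (0.07/2) = €1,345,714.29.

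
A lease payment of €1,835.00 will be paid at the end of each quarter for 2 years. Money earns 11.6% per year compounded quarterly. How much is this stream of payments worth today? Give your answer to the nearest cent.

This is an ordinary annuity: 8 payments of €1,835.00 at the end of each quarter.
Periodic rate r = 0.116/4 per quarter; n is counted in quarters.
PV = PMT × [(1 − (1+r)^−n)/r] = 1,835 × [1 − (1+r)^−8] / r = €12,935.65

€12,935.65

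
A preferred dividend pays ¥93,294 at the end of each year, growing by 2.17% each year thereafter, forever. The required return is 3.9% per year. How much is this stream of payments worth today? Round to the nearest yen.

¥5,392,717

Periodic rate r = 0.039 per year.
Growing perpetuity (Gordon): PV = PMT₁ / (r − g) = 93,294 / (r − 0.0217) = ¥5,392,717.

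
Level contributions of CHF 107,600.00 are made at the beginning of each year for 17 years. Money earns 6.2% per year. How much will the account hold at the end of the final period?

This is an annuity due: 17 deposits of CHF 107,600.00 at the beginning of each year.
Periodic rate r = 0.062 per year.
FV = PMT × [((1+r)^n − 1)/r] × (1+r) = 107,600 × [(1+r)^17 − 1] / r × (1+r) = CHF 3,281,538.68

CHF 3,281,538.68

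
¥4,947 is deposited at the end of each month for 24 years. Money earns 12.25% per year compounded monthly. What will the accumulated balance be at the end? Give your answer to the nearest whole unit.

¥8,546,477

This is an ordinary annuity: 288 deposits of ¥4,947 at the end of each month.
Periodic rate r = 0.1225/12 per month; n is counted in months.
FV = PMT × [((1+r)^n − 1)/r] = 4,947 × [(1+r)^288 − 1] / r = ¥8,546,477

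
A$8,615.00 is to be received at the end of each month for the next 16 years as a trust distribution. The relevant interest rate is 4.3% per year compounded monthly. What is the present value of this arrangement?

A$1,194,402.89

This is an ordinary annuity: 192 payments of A$8,615.00 at the end of each month.
Periodic rate r = 0.043/12 per month; n is counted in months.
PV = PMT × [(1 − (1+r)^−n)/r] = 8,615 × [1 − (1+r)^−192] / r = A$1,194,402.89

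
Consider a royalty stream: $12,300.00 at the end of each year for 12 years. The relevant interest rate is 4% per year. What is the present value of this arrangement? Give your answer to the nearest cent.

$115,436.41

This is an ordinary annuity: 12 payments of $12,300.00 at the end of each year.
Periodic rate r = 0.04 per year.
PV = PMT × [(1 − (1+r)^−n)/r] = 12,300 × [1 − (1+r)^−12] / r = $115,436.41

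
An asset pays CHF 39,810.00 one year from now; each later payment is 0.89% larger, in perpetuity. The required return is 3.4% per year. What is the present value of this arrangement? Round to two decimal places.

Periodic rate r = 0.034 per year.
Growing perpetuity (Gordon): PV = PMT₁ / (r − g) = 39,810 / (r − 0.0089) = CHF 1,586,055.78.

CHF 1,586,055.78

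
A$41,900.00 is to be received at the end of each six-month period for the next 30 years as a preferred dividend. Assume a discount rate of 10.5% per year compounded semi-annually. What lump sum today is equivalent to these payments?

This is an ordinary annuity: 60 payments of A$41,900.00 at the end of each six-month period.
Periodic rate r = 0.105/2 per half-year; n is counted in half-years.
PV = PMT × [(1 − (1+r)^−n)/r] = 41,900 × [1 − (1+r)^−60] / r = A$761,050.34

A$761,050.34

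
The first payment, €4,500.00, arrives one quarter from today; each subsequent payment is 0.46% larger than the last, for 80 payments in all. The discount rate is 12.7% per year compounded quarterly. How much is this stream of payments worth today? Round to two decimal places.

Periodic rate r = 0.127/4 per quarter; n is counted in quarters.
Growing ordinary annuity: PV = PMT₁ × [1 − ((1+g)/(1+r))^n] / (r − g) = 4,500 × [1 − ((1+0.0046)/(1+r))^80] / (r − 0.0046) = €146,115.04.

€146,115.04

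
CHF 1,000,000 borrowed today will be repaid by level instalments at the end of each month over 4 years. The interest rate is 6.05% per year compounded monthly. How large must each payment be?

Level ordinary annuity; solve PV = PMT × [(1 − (1+r)^−n)/r] for PMT.
Periodic rate r = 0.0605/12 per month; n is counted in months.
With n = 48: PMT = 1,000,000 / ([(1 − (1+r)^−n)/r]) = CHF 23,507.96

CHF 23,507.96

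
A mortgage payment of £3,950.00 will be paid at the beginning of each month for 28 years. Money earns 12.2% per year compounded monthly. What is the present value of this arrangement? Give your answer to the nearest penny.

This is an annuity due: 336 payments of £3,950.00 at the beginning of each month.
Periodic rate r = 0.122/12 per month; n is counted in months.
PV = PMT × [(1 − (1+r)^−n)/r] × (1+r) = 3,950 × [1 − (1+r)^−336] / r × (1+r) = £379,360.07

£379,360.07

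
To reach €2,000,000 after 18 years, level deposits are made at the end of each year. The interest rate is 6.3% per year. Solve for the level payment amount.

€62,896.21

Level ordinary annuity; solve FV = PMT × [((1+r)^n − 1)/r] for PMT.
Periodic rate r = 0.063 per year.
With n = 18: PMT = 2,000,000 / ([((1+r)^n − 1)/r]) = €62,896.21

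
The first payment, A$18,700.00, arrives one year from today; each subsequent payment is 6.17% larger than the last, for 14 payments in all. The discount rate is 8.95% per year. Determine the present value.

A$204,235.90

Periodic rate r = 0.0895 per year.
Growing ordinary annuity: PV = PMT₁ × [1 − ((1+g)/(1+r))^n] / (r − g) = 18,700 × [1 − ((1+0.0617)/(1+r))^14] / (r − 0.0617) = A$204,235.90.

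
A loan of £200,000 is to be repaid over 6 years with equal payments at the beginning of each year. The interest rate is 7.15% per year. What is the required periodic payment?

£39,340.79

Level annuity due; solve PV = PMT × [(1 − (1+r)^−n)/r] × (1+r) for PMT.
Periodic rate r = 0.0715 per year.
With n = 6: PMT = 200,000 / ([(1 − (1+r)^−n)/r] × (1+r)) = £39,340.79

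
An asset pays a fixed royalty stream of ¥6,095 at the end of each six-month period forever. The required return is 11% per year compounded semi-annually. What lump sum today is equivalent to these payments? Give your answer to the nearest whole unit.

Periodic rate r = 0.11/2 per half-year.
Level perpetuity: PV = PMT / r = 6,095 / (0.11/2) = ¥110,818.

¥110,818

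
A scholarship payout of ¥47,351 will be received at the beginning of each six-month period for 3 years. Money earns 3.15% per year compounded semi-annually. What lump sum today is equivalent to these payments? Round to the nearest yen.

This is an annuity due: 6 payments of ¥47,351 at the beginning of each six-month period.
Periodic rate r = 0.0315/2 per half-year; n is counted in half-years.
PV = PMT × [(1 − (1+r)^−n)/r] × (1+r) = 47,351 × [1 − (1+r)^−6] / r × (1+r) = ¥273,318

¥273,318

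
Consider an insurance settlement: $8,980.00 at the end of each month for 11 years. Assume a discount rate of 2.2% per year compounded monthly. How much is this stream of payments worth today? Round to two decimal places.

This is an ordinary annuity: 132 payments of $8,980.00 at the end of each month.
Periodic rate r = 0.022/12 per month; n is counted in months.
PV = PMT × [(1 − (1+r)^−n)/r] = 8,980 × [1 − (1+r)^−132] / r = $1,051,981.84

$1,051,981.84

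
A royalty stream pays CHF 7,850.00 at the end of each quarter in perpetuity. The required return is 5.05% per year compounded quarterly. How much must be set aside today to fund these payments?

Periodic rate r = 0.0505/4 per quarter.
Level perpetuity: PV = PMT / r = 7,850 / (0.0505/4) = CHF 621,782.18.

CHF 621,782.18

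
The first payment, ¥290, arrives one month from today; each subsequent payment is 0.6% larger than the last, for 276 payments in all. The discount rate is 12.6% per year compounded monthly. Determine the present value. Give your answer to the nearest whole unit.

¥45,642

Periodic rate r = 0.126/12 per month; n is counted in months.
Growing ordinary annuity: PV = PMT₁ × [1 − ((1+g)/(1+r))^n] / (r − g) = 290 × [1 − ((1+0.006)/(1+r))^276] / (r − 0.006) = ¥45,642.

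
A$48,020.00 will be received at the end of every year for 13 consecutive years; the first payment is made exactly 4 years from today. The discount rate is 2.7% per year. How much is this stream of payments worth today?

A$480,636.47

Ordinary annuity of 13 payments, first payment at period 4.
Periodic rate r = 0.027 per year.
The ordinary-annuity PV formula values the stream one period before the first payment (period 3); discount that back 3 periods:
PV₀ = 48,020 × [1 − (1+r)^−13] / r × (1+r)^−3 = A$480,636.47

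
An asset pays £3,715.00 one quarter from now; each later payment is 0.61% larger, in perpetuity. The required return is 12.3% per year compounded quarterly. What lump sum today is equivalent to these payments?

£150,709.94

Periodic rate r = 0.123/4 per quarter.
Growing perpetuity (Gordon): PV = PMT₁ / (r − g) = 3,715 / (r − 0.0061) = £150,709.94.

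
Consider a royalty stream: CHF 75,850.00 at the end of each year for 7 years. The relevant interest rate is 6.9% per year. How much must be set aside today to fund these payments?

This is an ordinary annuity: 7 payments of CHF 75,850.00 at the end of each year.
Periodic rate r = 0.069 per year.
PV = PMT × [(1 − (1+r)^−n)/r] = 75,850 × [1 − (1+r)^−7] / r = CHF 410,206.61

CHF 410,206.61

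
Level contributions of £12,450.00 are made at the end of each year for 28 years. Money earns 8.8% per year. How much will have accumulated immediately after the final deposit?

This is an ordinary annuity: 28 deposits of £12,450.00 at the end of each year.
Periodic rate r = 0.088 per year.
FV = PMT × [((1+r)^n − 1)/r] = 12,450 × [(1+r)^28 − 1] / r = £1,359,229.18

£1,359,229.18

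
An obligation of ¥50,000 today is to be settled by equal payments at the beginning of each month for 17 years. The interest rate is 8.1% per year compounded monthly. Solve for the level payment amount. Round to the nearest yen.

Level annuity due; solve PV = PMT × [(1 − (1+r)^−n)/r] × (1+r) for PMT.
Periodic rate r = 0.081/12 per month; n is counted in months.
With n = 204: PMT = 50,000 / ([(1 − (1+r)^−n)/r] × (1+r)) = ¥449

¥449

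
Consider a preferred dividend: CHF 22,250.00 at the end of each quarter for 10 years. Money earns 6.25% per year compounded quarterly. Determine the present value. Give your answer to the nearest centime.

This is an ordinary annuity: 40 payments of CHF 22,250.00 at the end of each quarter.
Periodic rate r = 0.0625/4 per quarter; n is counted in quarters.
PV = PMT × [(1 − (1+r)^−n)/r] = 22,250 × [1 − (1+r)^−40] / r = CHF 658,095.39

CHF 658,095.39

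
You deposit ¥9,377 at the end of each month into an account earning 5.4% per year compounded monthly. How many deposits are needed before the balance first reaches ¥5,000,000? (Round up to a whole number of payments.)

Periodic rate r = 0.054/12 per month; n is counted in months.
Ordinary annuity FV: 5,000,000 = 9,377 × [((1+r)^n − 1)/r].
(1+r)^n = 1 + 5,000,000 × r / 9,377, so n = ln(1 + 5,000,000·r/9,377) / ln(1+r) = 272.53.
Round up to a whole number of payments: n = 273.

273 payments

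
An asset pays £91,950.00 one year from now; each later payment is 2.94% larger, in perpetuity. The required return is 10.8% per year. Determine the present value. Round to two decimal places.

£1,169,847.33

Periodic rate r = 0.108 per year.
Growing perpetuity (Gordon): PV = PMT₁ / (r − g) = 91,950 / (r − 0.0294) = £1,169,847.33.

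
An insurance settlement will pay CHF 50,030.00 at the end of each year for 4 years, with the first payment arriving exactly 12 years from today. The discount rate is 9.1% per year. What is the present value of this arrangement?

CHF 62,045.90

Ordinary annuity of 4 payments, first payment at period 12.
Periodic rate r = 0.091 per year.
The ordinary-annuity PV formula values the stream one period before the first payment (period 11); discount that back 11 periods:
PV₀ = 50,030 × [1 − (1+r)^−4] / r × (1+r)^−11 = CHF 62,045.90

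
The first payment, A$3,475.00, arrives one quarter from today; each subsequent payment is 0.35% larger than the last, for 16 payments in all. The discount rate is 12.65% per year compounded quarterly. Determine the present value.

Periodic rate r = 0.1265/4 per quarter; n is counted in quarters.
Growing ordinary annuity: PV = PMT₁ × [1 − ((1+g)/(1+r))^n] / (r − g) = 3,475 × [1 − ((1+0.0035)/(1+r))^16] / (r − 0.0035) = A$44,161.03.

A$44,161.03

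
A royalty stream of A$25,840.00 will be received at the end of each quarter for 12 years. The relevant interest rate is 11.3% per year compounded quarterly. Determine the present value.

This is an ordinary annuity: 48 payments of A$25,840.00 at the end of each quarter.
Periodic rate r = 0.113/4 per quarter; n is counted in quarters.
PV = PMT × [(1 − (1+r)^−n)/r] = 25,840 × [1 − (1+r)^−48] / r = A$674,510.96

A$674,510.96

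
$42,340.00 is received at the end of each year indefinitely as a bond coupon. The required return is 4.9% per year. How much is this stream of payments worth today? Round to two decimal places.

$864,081.63

Periodic rate r = 0.049 per year.
Level perpetuity: PV = PMT / r = 42,340 / (0.049) = $864,081.63.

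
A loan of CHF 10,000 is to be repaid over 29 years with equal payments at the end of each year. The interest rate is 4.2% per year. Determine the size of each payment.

Level ordinary annuity; solve PV = PMT × [(1 − (1+r)^−n)/r] for PMT.
Periodic rate r = 0.042 per year.
With n = 29: PMT = 10,000 / ([(1 − (1+r)^−n)/r]) = CHF 602.82

CHF 602.82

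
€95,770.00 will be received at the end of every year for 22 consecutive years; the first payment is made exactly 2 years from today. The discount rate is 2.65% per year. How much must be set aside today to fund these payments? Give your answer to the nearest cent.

Ordinary annuity of 22 payments, first payment at period 2.
Periodic rate r = 0.0265 per year.
The ordinary-annuity PV formula values the stream one period before the first payment (period 1); discount that back 1 periods:
PV₀ = 95,770 × [1 − (1+r)^−22] / r × (1+r)^−1 = €1,540,379.74

€1,540,379.74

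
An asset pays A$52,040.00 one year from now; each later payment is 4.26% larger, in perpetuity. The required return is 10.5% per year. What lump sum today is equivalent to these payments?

Periodic rate r = 0.105 per year.
Growing perpetuity (Gordon): PV = PMT₁ / (r − g) = 52,040 / (r − 0.0426) = A$833,974.36.

A$833,974.36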